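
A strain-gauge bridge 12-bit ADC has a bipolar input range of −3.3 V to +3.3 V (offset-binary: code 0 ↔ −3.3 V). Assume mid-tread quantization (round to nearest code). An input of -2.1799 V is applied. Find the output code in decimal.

LSB = 6.6 V / 4096 = 1.611 mV.
Input sits at 695.141 steps above V_low.
Round → code 695.

code 695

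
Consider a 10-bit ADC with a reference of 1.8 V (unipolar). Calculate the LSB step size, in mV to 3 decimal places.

1.758 mV

Full-scale span = 1.8 V.
LSB = 1.8 / 2^10 = 1.8 / 1024 = 0.00175781 V = 1.758 mV.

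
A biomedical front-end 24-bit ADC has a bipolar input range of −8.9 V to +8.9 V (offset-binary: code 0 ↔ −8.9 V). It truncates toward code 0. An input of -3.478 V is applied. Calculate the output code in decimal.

With 16777216 levels over 17.8 V, one step is 1.06 µV.
(-3.478 − (−8.9)) / 1.06096e-06 = 5110453.098 LSBs.
So the output code is 5110453.

code 5110453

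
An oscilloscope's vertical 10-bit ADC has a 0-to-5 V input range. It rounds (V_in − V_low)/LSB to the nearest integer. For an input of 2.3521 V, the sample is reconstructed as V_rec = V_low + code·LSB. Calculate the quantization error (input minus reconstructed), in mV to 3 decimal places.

Step size: 5 V ÷ 2^10 = 4.883 mV.
(V_in − V_low)/LSB = (2.3521 − 0)/0.00488281 = 481.7101 → code 482 (round).
Code 482 maps back to 0 + 482×0.00488281 V = 2.3535156 V.
V_in − V_rec = -0.00141562 V = -1.416 mV.

-1.416 mV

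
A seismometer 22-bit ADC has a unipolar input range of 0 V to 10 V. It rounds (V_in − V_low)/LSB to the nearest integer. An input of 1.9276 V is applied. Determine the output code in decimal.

code 808494

LSB = 10 V / 4194304 = 2.38 µV.
Input sits at 808494.039 steps above V_low.
Round → code 808494.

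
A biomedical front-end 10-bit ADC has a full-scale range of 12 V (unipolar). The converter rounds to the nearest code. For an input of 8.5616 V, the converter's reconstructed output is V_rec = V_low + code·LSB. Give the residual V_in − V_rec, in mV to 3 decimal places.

-4.806 mV

LSB = 12/2^10 = 11.719 mV.
(V_in − V_low)/LSB = (8.5616 − 0)/0.0117188 = 730.5899 → code 731 (round).
V_rec = 0 + 731·0.0117188 = 8.5664062 V.
Error = 8.5616 − 8.5664062 = -0.00480625 V = -4.806 mV.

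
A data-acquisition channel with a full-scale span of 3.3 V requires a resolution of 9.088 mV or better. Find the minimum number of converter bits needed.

Number of steps required ≥ 3.3 V / 9.088 mV = 363.12.
Need 2^N ≥ 363.12; 2^8 = 256, 2^9 = 512.
Minimum N = 9.

9 bits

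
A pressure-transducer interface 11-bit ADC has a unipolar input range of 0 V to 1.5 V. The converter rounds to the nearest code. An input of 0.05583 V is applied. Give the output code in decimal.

code 76

With 2048 levels over 1.5 V, one step is 0.732 mV.
(V_in − V_low)/LSB = (0.05583 − 0) / 0.000732422 = 76.227.
So the output code is 76.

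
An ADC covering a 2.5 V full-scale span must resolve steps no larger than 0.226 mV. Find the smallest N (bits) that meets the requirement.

Number of steps required ≥ 2.5 V / 0.226 mV = 11061.95.
Need 2^N ≥ 11061.95; 2^13 = 8192, 2^14 = 16384.
Minimum N = 14.

14 bits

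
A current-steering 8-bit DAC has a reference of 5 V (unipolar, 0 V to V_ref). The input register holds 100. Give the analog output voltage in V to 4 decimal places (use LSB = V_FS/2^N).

1.9531 V

LSB = 5 V / 2^8 = 19.531 mV.
V_out = 0 + 100 × 0.0195312 V = 1.95312 V.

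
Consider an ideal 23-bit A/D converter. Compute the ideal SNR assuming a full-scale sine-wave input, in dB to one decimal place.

SNR ≈ 6.02·N + 1.76 dB = 6.02·23 + 1.76 = 140.22 dB.

140.2 dB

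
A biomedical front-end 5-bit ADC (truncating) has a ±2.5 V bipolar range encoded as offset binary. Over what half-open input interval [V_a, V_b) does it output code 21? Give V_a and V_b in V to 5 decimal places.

[0.78125 V, 0.93750 V)

LSB = 5/2^5 = 156.250 mV.
V_a = V_low + 21·LSB = 0.78125 V; V_b = V_low + 22·LSB = 0.9375 V.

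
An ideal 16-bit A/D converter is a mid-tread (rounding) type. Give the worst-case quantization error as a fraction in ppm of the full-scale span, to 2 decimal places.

7.63 ppm

Rounding → worst-case error = ½ LSB = V_FS/2^17, so 1e+06/131072 = 7.62939 ppm of full scale.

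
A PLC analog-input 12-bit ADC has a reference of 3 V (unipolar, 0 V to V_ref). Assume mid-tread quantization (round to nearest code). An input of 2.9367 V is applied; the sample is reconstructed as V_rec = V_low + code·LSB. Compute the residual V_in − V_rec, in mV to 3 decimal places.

-0.312 mV

Step size: 3 V ÷ 2^12 = 0.732 mV.
(2.9367 − 0)/0.000732422 = 4009.5744; round gives code 4010.
Reconstructed: 2.9370117 V.
Difference: -0.000311719 V → -0.312 mV.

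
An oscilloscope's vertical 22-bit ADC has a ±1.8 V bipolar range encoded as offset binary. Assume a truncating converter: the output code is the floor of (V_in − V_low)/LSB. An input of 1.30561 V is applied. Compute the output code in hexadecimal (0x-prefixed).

With 4194304 levels over 3.6 V, one step is 0.86 µV.
(V_in − V_low)/LSB = (1.30561 − (−1.8)) / 8.58307e-07 = 3618297.902.
Floor → code 3618297.
In hexadecimal (0x-prefixed): 0x3735F9.

code 0x3735F9 (decimal 3618297)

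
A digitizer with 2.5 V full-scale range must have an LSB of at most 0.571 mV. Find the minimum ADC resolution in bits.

13 bits

Number of steps required ≥ 2.5 V / 0.571 mV = 4378.28.
Need 2^N ≥ 4378.28; 2^12 = 4096, 2^13 = 8192.
Minimum N = 13.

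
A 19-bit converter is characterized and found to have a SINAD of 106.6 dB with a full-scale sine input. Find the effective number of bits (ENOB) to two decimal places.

ENOB = (SINAD − 1.76) / 6.02 = (106.6 − 1.76)/6.02 = 17.415.

17.42 bits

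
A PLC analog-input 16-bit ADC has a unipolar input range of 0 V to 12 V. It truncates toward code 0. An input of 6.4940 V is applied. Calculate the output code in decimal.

code 35465

With 65536 levels over 12 V, one step is 183.11 µV.
(6.4940 − 0) / 0.000183105 = 35465.899 LSBs.
⌊·⌋(35465.899) = 35465.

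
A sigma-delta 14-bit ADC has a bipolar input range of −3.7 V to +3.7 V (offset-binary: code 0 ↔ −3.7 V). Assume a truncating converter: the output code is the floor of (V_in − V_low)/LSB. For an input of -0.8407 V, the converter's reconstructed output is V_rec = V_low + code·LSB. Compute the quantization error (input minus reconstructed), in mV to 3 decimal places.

One LSB is 7.4 V / 16384 = 451.66 µV.
Scaled input = 6330.6448 LSBs, so code = 6330.
Reconstructed: -0.84099121 V.
Difference: 0.000291211 V → 0.291 mV.

0.291 mV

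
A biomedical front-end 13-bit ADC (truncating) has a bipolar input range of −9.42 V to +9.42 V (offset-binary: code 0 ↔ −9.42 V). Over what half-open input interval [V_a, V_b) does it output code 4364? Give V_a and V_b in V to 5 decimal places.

LSB = 18.84/2^13 = 2.300 mV.
V_a = V_low + 4364·LSB = 0.616348 V; V_b = V_low + 4365·LSB = 0.618647 V.

[0.61635 V, 0.61865 V)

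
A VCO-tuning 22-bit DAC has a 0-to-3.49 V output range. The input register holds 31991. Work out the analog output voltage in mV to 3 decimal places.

LSB = 3.49 V / 2^22 = 0.83 µV.
V_out = 0 + 31991 × 8.32081e-07 V = 0.0266191 V.
= 26.619 mV.

26.619 mV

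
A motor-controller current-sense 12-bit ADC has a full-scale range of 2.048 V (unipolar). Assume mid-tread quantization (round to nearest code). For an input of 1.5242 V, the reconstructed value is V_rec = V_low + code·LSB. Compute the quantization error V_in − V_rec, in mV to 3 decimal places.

Step size: 2.048 V ÷ 2^12 = 0.500 mV.
(1.5242 − 0)/0.0005 = 3048.4000; round gives code 3048.
V_rec = 0 + 3048·0.0005 = 1.524 V.
Difference: 0.0002 V → 0.200 mV.

0.200 mV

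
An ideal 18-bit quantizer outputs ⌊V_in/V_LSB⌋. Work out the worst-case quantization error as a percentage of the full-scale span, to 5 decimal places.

Truncating → worst-case error = 1 LSB = V_FS/2^18, so 100/262144 = 0.00038147 % of full scale.

0.00038 %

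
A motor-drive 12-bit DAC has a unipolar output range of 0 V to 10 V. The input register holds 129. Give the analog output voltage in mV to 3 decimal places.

314.941 mV

LSB = 10 V / 2^12 = 2.441 mV.
V_out = 0 + 129 × 0.00244141 V = 0.314941 V.
= 314.941 mV.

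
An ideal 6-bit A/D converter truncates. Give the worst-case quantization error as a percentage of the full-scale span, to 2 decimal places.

1.56 %

Truncating → worst-case error = 1 LSB = V_FS/2^6, so 100/64 = 1.5625 % of full scale.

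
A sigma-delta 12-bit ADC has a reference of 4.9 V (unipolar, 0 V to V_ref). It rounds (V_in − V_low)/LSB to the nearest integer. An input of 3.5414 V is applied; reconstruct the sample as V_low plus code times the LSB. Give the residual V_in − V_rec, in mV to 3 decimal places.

0.384 mV

One LSB is 4.9 V / 4096 = 1.196 mV.
(V_in − V_low)/LSB = (3.5414 − 0)/0.00119629 = 2960.3213 → code 2960 (round).
Code 2960 maps back to 0 + 2960×0.00119629 V = 3.5410156 V.
Difference: 0.000384375 V → 0.384 mV.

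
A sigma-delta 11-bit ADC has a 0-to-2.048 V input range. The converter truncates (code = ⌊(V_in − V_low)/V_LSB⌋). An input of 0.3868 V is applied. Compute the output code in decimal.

LSB = 2.048 V / 2048 = 1.000 mV.
(V_in − V_low)/LSB = (0.3868 − 0) / 0.001 = 386.800.
Floor → code 386.

code 386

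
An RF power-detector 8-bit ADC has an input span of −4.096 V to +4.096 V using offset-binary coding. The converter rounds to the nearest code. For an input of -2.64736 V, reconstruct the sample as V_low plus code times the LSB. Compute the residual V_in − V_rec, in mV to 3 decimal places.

Step size: 8.192 V ÷ 2^8 = 32.000 mV.
(V_in − V_low)/LSB = (-2.64736 − (−4.096))/0.032 = 45.2700 → code 45 (round).
V_rec = (−4.096) + 45·0.032 = -2.656 V.
Error = -2.64736 − (−2.656) = 0.00864 V = 8.640 mV.

8.640 mV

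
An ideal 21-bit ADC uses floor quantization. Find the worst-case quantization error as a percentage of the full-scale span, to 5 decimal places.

Truncating → worst-case error = 1 LSB = V_FS/2^21, so 100/2097152 = 4.76837e-05 % of full scale.

0.00005 %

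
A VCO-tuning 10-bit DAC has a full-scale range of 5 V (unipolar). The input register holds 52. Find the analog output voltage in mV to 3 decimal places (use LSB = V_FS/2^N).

LSB = 5 V / 2^10 = 4.883 mV.
V_out = 0 + 52 × 0.00488281 V = 0.253906 V.
= 253.906 mV.

253.906 mV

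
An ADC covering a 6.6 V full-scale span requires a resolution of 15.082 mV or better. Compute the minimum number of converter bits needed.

Number of steps required ≥ 6.6 V / 15.082 mV = 437.61.
Need 2^N ≥ 437.61; 2^8 = 256, 2^9 = 512.
Minimum N = 9.

9 bits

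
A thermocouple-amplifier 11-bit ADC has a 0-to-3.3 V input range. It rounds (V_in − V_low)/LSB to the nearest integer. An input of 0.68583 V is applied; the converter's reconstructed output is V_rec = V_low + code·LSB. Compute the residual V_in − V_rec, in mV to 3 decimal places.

Step size: 3.3 V ÷ 2^11 = 1.611 mV.
(V_in − V_low)/LSB = (0.68583 − 0)/0.00161133 = 425.6303 → code 426 (round).
Reconstructed: 0.68642578 V.
Error = 0.68583 − 0.68642578 = -0.000595781 V = -0.596 mV.

-0.596 mV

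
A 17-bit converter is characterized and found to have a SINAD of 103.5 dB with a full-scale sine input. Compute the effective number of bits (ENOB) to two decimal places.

16.90 bits

ENOB = (SINAD − 1.76) / 6.02 = (103.5 − 1.76)/6.02 = 16.900.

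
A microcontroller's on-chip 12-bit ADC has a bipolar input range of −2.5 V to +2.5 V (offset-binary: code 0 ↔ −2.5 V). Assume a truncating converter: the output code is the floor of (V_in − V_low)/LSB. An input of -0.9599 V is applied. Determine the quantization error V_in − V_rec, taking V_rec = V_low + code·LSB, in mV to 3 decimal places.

One LSB is 5 V / 4096 = 1.221 mV.
(-0.9599 − (−2.5))/0.0012207 = 1261.6499; ⌊·⌋ gives code 1261.
Code 1261 maps back to (−2.5) + 1261×0.0012207 V = -0.96069336 V.
Error = -0.9599 − (−0.96069336) = 0.000793359 V = 0.793 mV.

0.793 mV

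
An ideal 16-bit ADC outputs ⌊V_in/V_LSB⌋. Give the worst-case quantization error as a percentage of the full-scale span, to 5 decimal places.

Truncating → worst-case error = 1 LSB = V_FS/2^16, so 100/65536 = 0.00152588 % of full scale.

0.00153 %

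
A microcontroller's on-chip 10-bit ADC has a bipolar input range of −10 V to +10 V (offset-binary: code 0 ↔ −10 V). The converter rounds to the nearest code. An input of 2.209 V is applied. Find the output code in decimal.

code 625

LSB = 20 V / 1024 = 19.531 mV.
(2.209 − (−10)) / 0.0195312 = 625.101 LSBs.
Round → code 625.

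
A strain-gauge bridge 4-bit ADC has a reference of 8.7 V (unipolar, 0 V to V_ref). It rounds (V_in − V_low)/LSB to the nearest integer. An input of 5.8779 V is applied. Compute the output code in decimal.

code 11

LSB = 8.7 V / 16 = 0.5437 V.
(5.8779 − 0) / 0.54375 = 10.810 LSBs.
round(10.810) = 11.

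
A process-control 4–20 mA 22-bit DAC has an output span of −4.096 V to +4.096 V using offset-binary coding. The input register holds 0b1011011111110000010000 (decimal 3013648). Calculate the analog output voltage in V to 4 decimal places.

1.7900 V

LSB = 8.192 V / 2^22 = 1.95 µV.
Code 0b1011011111110000010000 = 3013648 decimal.
V_out = (−4.096) + 3013648 × 1.95313e-06 V = 1.79003 V.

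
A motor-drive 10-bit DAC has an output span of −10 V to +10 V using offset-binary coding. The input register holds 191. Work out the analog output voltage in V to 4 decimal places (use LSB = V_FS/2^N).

-6.2695 V

LSB = 20 V / 2^10 = 19.531 mV.
V_out = (−10) + 191 × 0.0195312 V = -6.26953 V.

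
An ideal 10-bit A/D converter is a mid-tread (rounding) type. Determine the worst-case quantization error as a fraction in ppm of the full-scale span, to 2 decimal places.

Rounding → worst-case error = ½ LSB = V_FS/2^11, so 1e+06/2048 = 488.281 ppm of full scale.

488.28 ppm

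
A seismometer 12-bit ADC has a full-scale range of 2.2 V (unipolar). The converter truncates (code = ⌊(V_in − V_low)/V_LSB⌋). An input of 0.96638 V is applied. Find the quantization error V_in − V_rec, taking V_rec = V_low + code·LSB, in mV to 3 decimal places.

0.120 mV

Step size: 2.2 V ÷ 2^12 = 0.537 mV.
(0.96638 − 0)/0.000537109 = 1799.2239; ⌊·⌋ gives code 1799.
V_rec = 0 + 1799·0.000537109 = 0.96625977 V.
V_in − V_rec = 0.000120234 V = 0.120 mV.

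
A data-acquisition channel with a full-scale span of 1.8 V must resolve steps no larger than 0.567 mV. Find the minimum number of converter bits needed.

12 bits

Number of steps required ≥ 1.8 V / 0.567 mV = 3174.60.
Need 2^N ≥ 3174.60; 2^11 = 2048, 2^12 = 4096.
Minimum N = 12.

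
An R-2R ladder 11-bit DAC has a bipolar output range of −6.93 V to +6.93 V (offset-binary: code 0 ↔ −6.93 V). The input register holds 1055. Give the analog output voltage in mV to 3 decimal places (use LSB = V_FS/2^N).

LSB = 13.86 V / 2^11 = 6.768 mV.
V_out = (−6.93) + 1055 × 0.00676758 V = 0.209795 V.
= 209.795 mV.

209.795 mV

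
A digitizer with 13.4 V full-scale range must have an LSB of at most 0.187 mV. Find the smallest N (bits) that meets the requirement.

17 bits

Number of steps required ≥ 13.4 V / 0.187 mV = 71657.75.
Need 2^N ≥ 71657.75; 2^16 = 65536, 2^17 = 131072.
Minimum N = 17.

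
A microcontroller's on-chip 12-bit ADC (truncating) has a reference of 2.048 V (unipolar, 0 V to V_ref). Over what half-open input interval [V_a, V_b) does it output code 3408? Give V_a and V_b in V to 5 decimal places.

[1.70400 V, 1.70450 V)

LSB = 2.048/2^12 = 0.500 mV.
V_a = V_low + 3408·LSB = 1.704 V; V_b = V_low + 3409·LSB = 1.7045 V.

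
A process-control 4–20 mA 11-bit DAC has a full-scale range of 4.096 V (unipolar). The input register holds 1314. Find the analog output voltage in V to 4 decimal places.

2.6280 V

LSB = 4.096 V / 2^11 = 2.000 mV.
V_out = 0 + 1314 × 0.002 V = 2.628 V.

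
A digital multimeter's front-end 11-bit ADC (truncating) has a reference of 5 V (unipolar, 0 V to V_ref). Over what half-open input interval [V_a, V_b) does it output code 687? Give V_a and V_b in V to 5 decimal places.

LSB = 5/2^11 = 2.441 mV.
V_a = V_low + 687·LSB = 1.67725 V; V_b = V_low + 688·LSB = 1.67969 V.

[1.67725 V, 1.67969 V)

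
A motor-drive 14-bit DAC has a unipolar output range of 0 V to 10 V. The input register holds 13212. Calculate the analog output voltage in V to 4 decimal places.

8.0640 V

LSB = 10 V / 2^14 = 0.610 mV.
V_out = 0 + 13212 × 0.000610352 V = 8.06396 V.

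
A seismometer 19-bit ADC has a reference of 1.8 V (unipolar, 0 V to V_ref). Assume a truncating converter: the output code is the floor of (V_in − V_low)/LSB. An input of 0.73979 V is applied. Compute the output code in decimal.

LSB = 1.8 V / 524288 = 3.43 µV.
Input sits at 215479.455 steps above V_low.
Floor → code 215479.

code 215479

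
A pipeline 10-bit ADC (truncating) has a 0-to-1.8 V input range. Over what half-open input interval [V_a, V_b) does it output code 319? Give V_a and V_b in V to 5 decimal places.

LSB = 1.8/2^10 = 1.758 mV.
V_a = V_low + 319·LSB = 0.560742 V; V_b = V_low + 320·LSB = 0.5625 V.

[0.56074 V, 0.56250 V)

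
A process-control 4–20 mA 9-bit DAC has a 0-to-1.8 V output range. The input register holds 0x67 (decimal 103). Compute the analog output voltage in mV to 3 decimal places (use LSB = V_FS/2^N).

LSB = 1.8 V / 2^9 = 3.516 mV.
Code 0x67 = 103 decimal.
V_out = 0 + 103 × 0.00351563 V = 0.362109 V.
= 362.109 mV.

362.109 mV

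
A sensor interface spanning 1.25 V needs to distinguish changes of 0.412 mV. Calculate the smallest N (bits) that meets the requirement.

Number of steps required ≥ 1.25 V / 0.412 mV = 3033.98.
Need 2^N ≥ 3033.98; 2^11 = 2048, 2^12 = 4096.
Minimum N = 12.

12 bits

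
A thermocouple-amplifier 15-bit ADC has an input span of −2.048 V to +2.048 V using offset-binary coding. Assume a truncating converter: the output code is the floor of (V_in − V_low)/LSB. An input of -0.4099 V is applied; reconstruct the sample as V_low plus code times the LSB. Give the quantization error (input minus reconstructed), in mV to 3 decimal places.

0.100 mV

One LSB is 4.096 V / 32768 = 125.00 µV.
(-0.4099 − (−2.048))/0.000125 = 13104.8000; ⌊·⌋ gives code 13104.
Code 13104 maps back to (−2.048) + 13104×0.000125 V = -0.41 V.
Error = -0.4099 − (−0.41) = 0.0001 V = 0.100 mV.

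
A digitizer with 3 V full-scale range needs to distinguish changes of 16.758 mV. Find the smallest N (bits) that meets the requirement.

Number of steps required ≥ 3 V / 16.758 mV = 179.02.
Need 2^N ≥ 179.02; 2^7 = 128, 2^8 = 256.
Minimum N = 8.

8 bits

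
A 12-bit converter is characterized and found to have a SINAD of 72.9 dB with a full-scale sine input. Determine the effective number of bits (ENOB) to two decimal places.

ENOB = (SINAD − 1.76) / 6.02 = (72.9 − 1.76)/6.02 = 11.817.

11.82 bits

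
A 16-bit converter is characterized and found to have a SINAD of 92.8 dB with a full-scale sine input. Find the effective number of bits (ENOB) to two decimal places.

ENOB = (SINAD − 1.76) / 6.02 = (92.8 − 1.76)/6.02 = 15.123.

15.12 bits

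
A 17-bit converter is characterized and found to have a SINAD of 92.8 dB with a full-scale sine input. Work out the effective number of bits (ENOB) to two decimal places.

15.12 bits

ENOB = (SINAD − 1.76) / 6.02 = (92.8 − 1.76)/6.02 = 15.123.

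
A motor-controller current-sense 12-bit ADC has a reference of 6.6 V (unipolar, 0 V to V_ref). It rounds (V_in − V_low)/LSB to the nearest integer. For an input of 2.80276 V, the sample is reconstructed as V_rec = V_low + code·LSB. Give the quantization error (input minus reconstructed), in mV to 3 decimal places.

Step size: 6.6 V ÷ 2^12 = 1.611 mV.
(V_in − V_low)/LSB = (2.80276 − 0)/0.00161133 = 1739.4098 → code 1739 (round).
Reconstructed: 2.8020996 V.
Difference: 0.000660391 V → 0.660 mV.

0.660 mV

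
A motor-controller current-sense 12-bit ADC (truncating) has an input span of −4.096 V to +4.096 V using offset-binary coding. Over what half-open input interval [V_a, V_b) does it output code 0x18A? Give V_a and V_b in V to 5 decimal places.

LSB = 8.192/2^12 = 2.000 mV.
Code 0x18A = 394 decimal.
V_a = V_low + 394·LSB = -3.308 V; V_b = V_low + 395·LSB = -3.306 V.

[-3.30800 V, -3.30600 V)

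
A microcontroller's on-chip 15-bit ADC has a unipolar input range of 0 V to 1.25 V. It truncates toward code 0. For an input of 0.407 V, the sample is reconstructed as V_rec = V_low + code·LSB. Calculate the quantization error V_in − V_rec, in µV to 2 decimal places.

9.95 µV

LSB = 1.25/2^15 = 38.15 µV.
Scaled input = 10669.2608 LSBs, so code = 10669.
Code 10669 maps back to 0 + 10669×3.8147e-05 V = 0.40699005 V.
V_in − V_rec = 9.94873e-06 V = 9.95 µV.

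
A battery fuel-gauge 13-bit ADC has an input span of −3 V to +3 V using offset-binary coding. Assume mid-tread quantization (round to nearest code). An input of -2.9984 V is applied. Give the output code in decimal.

code 2

Full-scale span = 6 V; LSB = 6/2^13 = 0.732 mV.
(-2.9984 − (−3)) / 0.000732422 = 2.185 LSBs.
round(2.185) = 2.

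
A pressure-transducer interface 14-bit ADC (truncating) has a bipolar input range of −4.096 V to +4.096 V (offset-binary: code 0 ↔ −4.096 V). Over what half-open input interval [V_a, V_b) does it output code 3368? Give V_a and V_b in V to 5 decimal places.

[-2.41200 V, -2.41150 V)

LSB = 8.192/2^14 = 0.500 mV.
V_a = V_low + 3368·LSB = -2.412 V; V_b = V_low + 3369·LSB = -2.4115 V.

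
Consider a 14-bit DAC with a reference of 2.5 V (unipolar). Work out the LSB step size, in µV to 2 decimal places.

152.59 µV

Full-scale span = 2.5 V.
LSB = 2.5 / 2^14 = 2.5 / 16384 = 0.000152588 V = 152.59 µV.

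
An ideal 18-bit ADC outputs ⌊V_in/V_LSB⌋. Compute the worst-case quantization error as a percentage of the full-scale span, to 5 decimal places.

0.00038 %

Truncating → worst-case error = 1 LSB = V_FS/2^18, so 100/262144 = 0.00038147 % of full scale.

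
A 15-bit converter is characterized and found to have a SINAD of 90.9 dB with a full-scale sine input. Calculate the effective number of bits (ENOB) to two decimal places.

ENOB = (SINAD − 1.76) / 6.02 = (90.9 − 1.76)/6.02 = 14.807.

14.81 bits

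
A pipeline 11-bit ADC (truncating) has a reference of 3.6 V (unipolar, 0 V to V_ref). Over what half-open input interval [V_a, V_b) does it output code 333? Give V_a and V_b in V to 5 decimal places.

[0.58535 V, 0.58711 V)

LSB = 3.6/2^11 = 1.758 mV.
V_a = V_low + 333·LSB = 0.585352 V; V_b = V_low + 334·LSB = 0.587109 V.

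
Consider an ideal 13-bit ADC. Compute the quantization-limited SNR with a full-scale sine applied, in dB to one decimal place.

SNR ≈ 6.02·N + 1.76 dB = 6.02·13 + 1.76 = 80.02 dB.

80.0 dB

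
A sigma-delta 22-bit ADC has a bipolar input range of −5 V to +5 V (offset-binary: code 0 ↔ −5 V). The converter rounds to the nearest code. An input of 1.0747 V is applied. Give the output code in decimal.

LSB = 10 V / 4194304 = 2.38 µV.
Input sits at 2547913.851 steps above V_low.
Round → code 2547914.

code 2547914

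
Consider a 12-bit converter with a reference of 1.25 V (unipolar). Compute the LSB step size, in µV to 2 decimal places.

305.18 µV

Full-scale span = 1.25 V.
LSB = 1.25 / 2^12 = 1.25 / 4096 = 0.000305176 V = 305.18 µV.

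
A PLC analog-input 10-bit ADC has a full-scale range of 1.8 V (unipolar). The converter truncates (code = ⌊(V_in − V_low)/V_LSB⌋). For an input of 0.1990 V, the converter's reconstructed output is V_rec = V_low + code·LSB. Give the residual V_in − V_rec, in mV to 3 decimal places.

0.367 mV

Step size: 1.8 V ÷ 2^10 = 1.758 mV.
Scaled input = 113.2089 LSBs, so code = 113.
Code 113 maps back to 0 + 113×0.00175781 V = 0.19863281 V.
V_in − V_rec = 0.000367188 V = 0.367 mV.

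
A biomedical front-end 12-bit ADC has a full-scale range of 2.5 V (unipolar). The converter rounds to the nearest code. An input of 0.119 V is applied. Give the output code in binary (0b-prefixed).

code 0b11000011 (decimal 195)

With 4096 levels over 2.5 V, one step is 0.610 mV.
Input sits at 194.970 steps above V_low.
So the output code is 195.
In binary (0b-prefixed): 0b11000011.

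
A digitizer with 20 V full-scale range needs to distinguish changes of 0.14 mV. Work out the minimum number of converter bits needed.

18 bits

Number of steps required ≥ 20 V / 0.14 mV = 142857.14.
Need 2^N ≥ 142857.14; 2^17 = 131072, 2^18 = 262144.
Minimum N = 18.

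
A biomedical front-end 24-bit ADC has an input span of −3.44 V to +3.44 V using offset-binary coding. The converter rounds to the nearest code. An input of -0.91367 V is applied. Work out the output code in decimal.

LSB = 6.88 V / 16777216 = 0.41 µV.
Input sits at 6160579.084 steps above V_low.
round(6160579.084) = 6160579.

code 6160579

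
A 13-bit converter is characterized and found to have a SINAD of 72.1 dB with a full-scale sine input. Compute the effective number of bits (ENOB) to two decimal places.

11.68 bits

ENOB = (SINAD − 1.76) / 6.02 = (72.1 − 1.76)/6.02 = 11.684.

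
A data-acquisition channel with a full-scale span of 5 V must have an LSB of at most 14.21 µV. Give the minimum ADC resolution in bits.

19 bits

Number of steps required ≥ 5 V / 14.21 µV = 351864.88.
Need 2^N ≥ 351864.88; 2^18 = 262144, 2^19 = 524288.
Minimum N = 19.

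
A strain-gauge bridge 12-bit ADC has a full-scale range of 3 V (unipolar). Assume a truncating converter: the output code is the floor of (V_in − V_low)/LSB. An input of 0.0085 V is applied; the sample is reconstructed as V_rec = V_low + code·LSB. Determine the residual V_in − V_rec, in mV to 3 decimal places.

0.443 mV

Step size: 3 V ÷ 2^12 = 0.732 mV.
(V_in − V_low)/LSB = (0.0085 − 0)/0.000732422 = 11.6053 → code 11 (floor).
Code 11 maps back to 0 + 11×0.000732422 V = 0.0080566406 V.
Difference: 0.000443359 V → 0.443 mV.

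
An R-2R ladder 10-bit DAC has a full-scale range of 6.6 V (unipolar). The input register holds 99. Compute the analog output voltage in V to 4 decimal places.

LSB = 6.6 V / 2^10 = 6.445 mV.
V_out = 0 + 99 × 0.00644531 V = 0.638086 V.

0.6381 V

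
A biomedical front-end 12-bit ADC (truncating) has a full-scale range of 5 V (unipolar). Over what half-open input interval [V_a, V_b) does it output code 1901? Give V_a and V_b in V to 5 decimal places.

[2.32056 V, 2.32178 V)

LSB = 5/2^12 = 1.221 mV.
V_a = V_low + 1901·LSB = 2.32056 V; V_b = V_low + 1902·LSB = 2.32178 V.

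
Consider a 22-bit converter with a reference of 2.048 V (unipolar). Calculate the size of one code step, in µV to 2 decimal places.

0.49 µV

Full-scale span = 2.048 V.
LSB = 2.048 / 2^22 = 2.048 / 4194304 = 4.88281e-07 V = 0.49 µV.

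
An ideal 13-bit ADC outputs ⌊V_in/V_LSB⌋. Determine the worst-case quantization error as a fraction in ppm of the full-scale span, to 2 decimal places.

Truncating → worst-case error = 1 LSB = V_FS/2^13, so 1e+06/8192 = 122.07 ppm of full scale.

122.07 ppm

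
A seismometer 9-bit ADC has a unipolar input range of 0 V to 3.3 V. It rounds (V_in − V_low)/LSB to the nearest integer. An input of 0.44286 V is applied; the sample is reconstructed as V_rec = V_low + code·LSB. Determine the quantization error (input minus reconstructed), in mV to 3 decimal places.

One LSB is 3.3 V / 512 = 6.445 mV.
(0.44286 − 0)/0.00644531 = 68.7104; round gives code 69.
V_rec = 0 + 69·0.00644531 = 0.44472656 V.
V_in − V_rec = -0.00186656 V = -1.867 mV.

-1.867 mV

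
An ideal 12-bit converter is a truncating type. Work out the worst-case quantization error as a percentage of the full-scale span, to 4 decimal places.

0.0244 %

Truncating → worst-case error = 1 LSB = V_FS/2^12, so 100/4096 = 0.0244141 % of full scale.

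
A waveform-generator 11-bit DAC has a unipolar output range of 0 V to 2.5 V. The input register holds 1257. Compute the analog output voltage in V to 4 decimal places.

LSB = 2.5 V / 2^11 = 1.221 mV.
V_out = 0 + 1257 × 0.0012207 V = 1.53442 V.

1.5344 V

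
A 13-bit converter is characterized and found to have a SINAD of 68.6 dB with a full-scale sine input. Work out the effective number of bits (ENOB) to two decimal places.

ENOB = (SINAD − 1.76) / 6.02 = (68.6 − 1.76)/6.02 = 11.103.

11.10 bits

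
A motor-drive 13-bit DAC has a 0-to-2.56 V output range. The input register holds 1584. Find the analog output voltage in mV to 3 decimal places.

LSB = 2.56 V / 2^13 = 312.50 µV.
V_out = 0 + 1584 × 0.0003125 V = 0.495 V.
= 495.000 mV.

495.000 mV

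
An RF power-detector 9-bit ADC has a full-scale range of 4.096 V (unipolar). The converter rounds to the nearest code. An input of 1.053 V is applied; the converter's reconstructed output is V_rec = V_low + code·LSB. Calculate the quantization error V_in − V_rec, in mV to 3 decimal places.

One LSB is 4.096 V / 512 = 8.000 mV.
Scaled input = 131.6250 LSBs, so code = 132.
Reconstructed: 1.056 V.
V_in − V_rec = -0.003 V = -3.000 mV.

-3.000 mV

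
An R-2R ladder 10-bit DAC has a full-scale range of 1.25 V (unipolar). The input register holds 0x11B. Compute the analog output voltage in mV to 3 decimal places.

345.459 mV

LSB = 1.25 V / 2^10 = 1.221 mV.
Code 0x11B = 283 decimal.
V_out = 0 + 283 × 0.0012207 V = 0.345459 V.
= 345.459 mV.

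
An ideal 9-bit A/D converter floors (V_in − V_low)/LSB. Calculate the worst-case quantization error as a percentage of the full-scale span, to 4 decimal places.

0.1953 %

Truncating → worst-case error = 1 LSB = V_FS/2^9, so 100/512 = 0.195312 % of full scale.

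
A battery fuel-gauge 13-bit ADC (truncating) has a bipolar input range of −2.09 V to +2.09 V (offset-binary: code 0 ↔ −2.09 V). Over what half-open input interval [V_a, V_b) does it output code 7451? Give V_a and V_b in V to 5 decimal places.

[1.71190 V, 1.71241 V)

LSB = 4.18/2^13 = 0.510 mV.
V_a = V_low + 7451·LSB = 1.7119 V; V_b = V_low + 7452·LSB = 1.71241 V.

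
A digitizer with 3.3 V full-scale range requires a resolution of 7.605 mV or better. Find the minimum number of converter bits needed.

Number of steps required ≥ 3.3 V / 7.605 mV = 433.93.
Need 2^N ≥ 433.93; 2^8 = 256, 2^9 = 512.
Minimum N = 9.

9 bits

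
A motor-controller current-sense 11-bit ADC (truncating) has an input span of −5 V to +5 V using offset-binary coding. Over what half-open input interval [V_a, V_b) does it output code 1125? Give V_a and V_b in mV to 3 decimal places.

LSB = 10/2^11 = 4.883 mV.
V_a = V_low + 1125·LSB = 0.493164 V; V_b = V_low + 1126·LSB = 0.498047 V.

[493.164 mV, 498.047 mV)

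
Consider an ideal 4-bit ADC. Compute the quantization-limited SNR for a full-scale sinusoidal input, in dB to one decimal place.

SNR ≈ 6.02·N + 1.76 dB = 6.02·4 + 1.76 = 25.84 dB.

25.8 dB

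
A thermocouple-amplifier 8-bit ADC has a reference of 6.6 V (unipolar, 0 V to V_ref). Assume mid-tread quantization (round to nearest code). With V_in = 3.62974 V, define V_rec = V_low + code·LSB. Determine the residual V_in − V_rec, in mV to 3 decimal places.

One LSB is 6.6 V / 256 = 25.781 mV.
(V_in − V_low)/LSB = (3.62974 − 0)/0.0257812 = 140.7899 → code 141 (round).
Reconstructed: 3.6351563 V.
V_in − V_rec = -0.00541625 V = -5.416 mV.

-5.416 mV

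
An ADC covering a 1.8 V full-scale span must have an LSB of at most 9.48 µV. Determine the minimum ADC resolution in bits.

Number of steps required ≥ 1.8 V / 9.48 µV = 189873.42.
Need 2^N ≥ 189873.42; 2^17 = 131072, 2^18 = 262144.
Minimum N = 18.

18 bits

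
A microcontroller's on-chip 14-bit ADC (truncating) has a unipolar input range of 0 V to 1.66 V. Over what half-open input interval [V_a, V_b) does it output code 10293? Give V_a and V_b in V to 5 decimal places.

[1.04287 V, 1.04297 V)

LSB = 1.66/2^14 = 101.32 µV.
V_a = V_low + 10293·LSB = 1.04287 V; V_b = V_low + 10294·LSB = 1.04297 V.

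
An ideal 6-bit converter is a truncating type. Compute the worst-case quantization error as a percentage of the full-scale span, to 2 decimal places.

Truncating → worst-case error = 1 LSB = V_FS/2^6, so 100/64 = 1.5625 % of full scale.

1.56 %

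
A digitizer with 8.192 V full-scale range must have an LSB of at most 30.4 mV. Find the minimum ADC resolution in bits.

Number of steps required ≥ 8.192 V / 30.4 mV = 269.47.
Need 2^N ≥ 269.47; 2^8 = 256, 2^9 = 512.
Minimum N = 9.

9 bits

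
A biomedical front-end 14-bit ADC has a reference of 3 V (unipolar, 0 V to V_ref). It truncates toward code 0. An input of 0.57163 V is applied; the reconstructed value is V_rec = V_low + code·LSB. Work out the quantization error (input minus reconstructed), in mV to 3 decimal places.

Step size: 3 V ÷ 2^14 = 183.11 µV.
(V_in − V_low)/LSB = (0.57163 − 0)/0.000183105 = 3121.8620 → code 3121 (floor).
Code 3121 maps back to 0 + 3121×0.000183105 V = 0.57147217 V.
Difference: 0.000157832 V → 0.158 mV.

0.158 mV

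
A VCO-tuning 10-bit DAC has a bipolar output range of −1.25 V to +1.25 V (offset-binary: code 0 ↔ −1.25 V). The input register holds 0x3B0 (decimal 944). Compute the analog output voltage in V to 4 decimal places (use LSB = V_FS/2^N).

LSB = 2.5 V / 2^10 = 2.441 mV.
Code 0x3B0 = 944 decimal.
V_out = (−1.25) + 944 × 0.00244141 V = 1.05469 V.

1.0547 V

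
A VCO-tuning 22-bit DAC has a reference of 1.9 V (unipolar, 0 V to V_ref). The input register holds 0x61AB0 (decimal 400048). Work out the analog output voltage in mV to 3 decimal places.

LSB = 1.9 V / 2^22 = 0.45 µV.
Code 0x61AB0 = 400048 decimal.
V_out = 0 + 400048 × 4.52995e-07 V = 0.18122 V.
= 181.220 mV.

181.220 mV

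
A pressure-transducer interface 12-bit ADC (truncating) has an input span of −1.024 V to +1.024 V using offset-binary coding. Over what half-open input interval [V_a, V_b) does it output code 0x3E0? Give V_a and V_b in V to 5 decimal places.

[-0.52800 V, -0.52750 V)

LSB = 2.048/2^12 = 0.500 mV.
Code 0x3E0 = 992 decimal.
V_a = V_low + 992·LSB = -0.528 V; V_b = V_low + 993·LSB = -0.5275 V.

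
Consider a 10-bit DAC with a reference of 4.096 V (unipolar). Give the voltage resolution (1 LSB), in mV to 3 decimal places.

Full-scale span = 4.096 V.
LSB = 4.096 / 2^10 = 4.096 / 1024 = 0.004 V = 4.000 mV.

4.000 mV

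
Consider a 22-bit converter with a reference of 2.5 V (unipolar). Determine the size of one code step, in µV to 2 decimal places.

Full-scale span = 2.5 V.
LSB = 2.5 / 2^22 = 2.5 / 4194304 = 5.96046e-07 V = 0.60 µV.

0.60 µV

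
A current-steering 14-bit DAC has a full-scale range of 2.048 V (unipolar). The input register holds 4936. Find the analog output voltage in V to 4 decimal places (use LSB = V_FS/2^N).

0.6170 V

LSB = 2.048 V / 2^14 = 125.00 µV.
V_out = 0 + 4936 × 0.000125 V = 0.617 V.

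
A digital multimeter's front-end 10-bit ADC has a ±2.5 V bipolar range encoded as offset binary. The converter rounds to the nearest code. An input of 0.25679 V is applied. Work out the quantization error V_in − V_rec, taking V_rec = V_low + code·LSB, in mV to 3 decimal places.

One LSB is 5 V / 1024 = 4.883 mV.
(0.25679 − (−2.5))/0.00488281 = 564.5906; round gives code 565.
V_rec = (−2.5) + 565·0.00488281 = 0.25878906 V.
V_in − V_rec = -0.00199906 V = -1.999 mV.

-1.999 mV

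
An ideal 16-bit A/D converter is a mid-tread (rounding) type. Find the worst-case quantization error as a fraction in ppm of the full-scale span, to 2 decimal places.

Rounding → worst-case error = ½ LSB = V_FS/2^17, so 1e+06/131072 = 7.62939 ppm of full scale.

7.63 ppm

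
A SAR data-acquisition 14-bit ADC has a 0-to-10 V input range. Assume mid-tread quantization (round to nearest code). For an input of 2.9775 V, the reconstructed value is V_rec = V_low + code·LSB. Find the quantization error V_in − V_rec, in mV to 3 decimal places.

Step size: 10 V ÷ 2^14 = 0.610 mV.
(V_in − V_low)/LSB = (2.9775 − 0)/0.000610352 = 4878.3360 → code 4878 (round).
Reconstructed: 2.9772949 V.
Difference: 0.000205078 V → 0.205 mV.

0.205 mV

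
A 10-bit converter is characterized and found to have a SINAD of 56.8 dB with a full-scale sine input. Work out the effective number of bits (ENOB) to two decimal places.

9.14 bits

ENOB = (SINAD − 1.76) / 6.02 = (56.8 − 1.76)/6.02 = 9.143.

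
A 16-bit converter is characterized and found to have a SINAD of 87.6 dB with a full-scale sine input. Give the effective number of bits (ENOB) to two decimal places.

ENOB = (SINAD − 1.76) / 6.02 = (87.6 − 1.76)/6.02 = 14.259.

14.26 bits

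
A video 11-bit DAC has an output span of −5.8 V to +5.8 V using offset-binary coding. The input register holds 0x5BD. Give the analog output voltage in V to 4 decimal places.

2.5205 V

LSB = 11.6 V / 2^11 = 5.664 mV.
Code 0x5BD = 1469 decimal.
V_out = (−5.8) + 1469 × 0.00566406 V = 2.52051 V.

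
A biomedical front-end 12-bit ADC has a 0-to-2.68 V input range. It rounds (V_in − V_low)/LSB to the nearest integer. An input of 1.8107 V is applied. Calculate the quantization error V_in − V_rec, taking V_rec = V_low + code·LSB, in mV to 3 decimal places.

0.261 mV

LSB = 2.68/2^12 = 0.654 mV.
Scaled input = 2767.3982 LSBs, so code = 2767.
Reconstructed: 1.8104395 V.
Error = 1.8107 − 1.8104395 = 0.000260547 V = 0.261 mV.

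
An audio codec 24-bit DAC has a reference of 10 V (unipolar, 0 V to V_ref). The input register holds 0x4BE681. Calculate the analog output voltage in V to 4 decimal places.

2.9649 V

LSB = 10 V / 2^24 = 0.60 µV.
Code 0x4BE681 = 4974209 decimal.
V_out = 0 + 4974209 × 5.96046e-07 V = 2.96486 V.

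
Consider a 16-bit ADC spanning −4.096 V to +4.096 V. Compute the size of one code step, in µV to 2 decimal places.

Full-scale span = 8.192 V.
LSB = 8.192 / 2^16 = 8.192 / 65536 = 0.000125 V = 125.00 µV.

125.00 µV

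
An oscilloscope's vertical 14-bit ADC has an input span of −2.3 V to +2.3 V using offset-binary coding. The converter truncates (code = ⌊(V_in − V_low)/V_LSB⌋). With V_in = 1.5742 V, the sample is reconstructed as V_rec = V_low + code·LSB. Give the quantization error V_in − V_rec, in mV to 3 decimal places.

LSB = 4.6/2^14 = 280.76 µV.
(1.5742 − (−2.3))/0.000280762 = 13798.8897; ⌊·⌋ gives code 13798.
Code 13798 maps back to (−2.3) + 13798×0.000280762 V = 1.5739502 V.
Error = 1.5742 − 1.5739502 = 0.000249805 V = 0.250 mV.

0.250 mV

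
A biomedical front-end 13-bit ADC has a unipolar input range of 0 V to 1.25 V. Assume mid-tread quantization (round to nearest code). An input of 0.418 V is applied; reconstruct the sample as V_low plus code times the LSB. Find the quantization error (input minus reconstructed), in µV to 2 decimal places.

Step size: 1.25 V ÷ 2^13 = 152.59 µV.
(0.418 − 0)/0.000152588 = 2739.4048; round gives code 2739.
Reconstructed: 0.41793823 V.
Difference: 6.17676e-05 V → 61.77 µV.

61.77 µV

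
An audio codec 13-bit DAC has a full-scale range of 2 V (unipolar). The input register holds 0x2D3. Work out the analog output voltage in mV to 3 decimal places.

LSB = 2 V / 2^13 = 244.14 µV.
Code 0x2D3 = 723 decimal.
V_out = 0 + 723 × 0.000244141 V = 0.176514 V.
= 176.514 mV.

176.514 mV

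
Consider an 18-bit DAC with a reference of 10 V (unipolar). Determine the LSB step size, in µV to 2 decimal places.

38.15 µV

Full-scale span = 10 V.
LSB = 10 / 2^18 = 10 / 262144 = 3.8147e-05 V = 38.15 µV.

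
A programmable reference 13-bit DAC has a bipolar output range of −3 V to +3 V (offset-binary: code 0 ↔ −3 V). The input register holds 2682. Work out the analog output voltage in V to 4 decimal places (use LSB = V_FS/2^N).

LSB = 6 V / 2^13 = 0.732 mV.
V_out = (−3) + 2682 × 0.000732422 V = -1.03564 V.

-1.0356 V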